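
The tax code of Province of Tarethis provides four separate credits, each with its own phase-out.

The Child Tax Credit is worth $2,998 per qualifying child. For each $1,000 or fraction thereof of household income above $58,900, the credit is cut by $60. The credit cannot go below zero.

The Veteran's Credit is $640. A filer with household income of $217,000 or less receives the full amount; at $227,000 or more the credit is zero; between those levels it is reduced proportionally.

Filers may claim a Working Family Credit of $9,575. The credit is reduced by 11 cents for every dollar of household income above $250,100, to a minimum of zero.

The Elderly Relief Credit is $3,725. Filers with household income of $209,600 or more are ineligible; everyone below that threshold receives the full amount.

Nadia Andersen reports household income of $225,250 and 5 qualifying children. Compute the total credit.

$14,657

Child Tax Credit: base = 5 × $2,998 = $14,990. income exceeds $58,900 by $166,350, which is 167 full-or-partial $1,000 increments; reduction = 167 × $60 = $10,020, leaving $4,970.
Veteran's Credit: $225,250 is $8,250 into a $10,000 phase-out range, leaving 1,750/10,000 of the credit: $640 × 1,750/10,000 = $112.
Working Family Credit: $225,250 is at or below the $250,100 threshold, so the full $9,575 applies.
Elderly Relief Credit: $225,250 meets or exceeds the $209,600 cutoff, so the credit is $0.
Total: $4,970 + $112 + $9,575 + $0 = $14,657.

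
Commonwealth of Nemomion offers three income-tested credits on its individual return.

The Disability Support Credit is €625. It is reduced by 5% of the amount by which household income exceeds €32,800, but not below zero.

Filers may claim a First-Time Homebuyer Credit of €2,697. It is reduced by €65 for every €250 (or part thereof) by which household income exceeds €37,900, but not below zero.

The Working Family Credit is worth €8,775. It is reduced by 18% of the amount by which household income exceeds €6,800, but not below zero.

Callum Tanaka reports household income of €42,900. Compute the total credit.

Disability Support Credit: 5% of the €10,100 excess over €32,800 is €505; credit = €625 − €505 = €120.
First-Time Homebuyer Credit: income exceeds €37,900 by €5,000, which is 20 full-or-partial €250 increments; reduction = 20 × €65 = €1,300, leaving €1,397.
Working Family Credit: 18% of the €36,100 excess over €6,800 is €6,498; credit = €8,775 − €6,498 = €2,277.
Total: €120 + €1,397 + €2,277 = €3,794.

€3,794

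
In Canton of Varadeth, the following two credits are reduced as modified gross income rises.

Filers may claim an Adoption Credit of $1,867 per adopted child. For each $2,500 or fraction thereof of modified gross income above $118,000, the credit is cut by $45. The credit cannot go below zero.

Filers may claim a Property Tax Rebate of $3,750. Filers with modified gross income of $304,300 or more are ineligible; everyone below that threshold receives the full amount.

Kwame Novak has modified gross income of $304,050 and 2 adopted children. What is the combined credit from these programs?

Adoption Credit: base = 2 × $1,867 = $3,734. income exceeds $118,000 by $186,050, which is 75 full-or-partial $2,500 increments; reduction = 75 × $45 = $3,375, leaving $359.
Property Tax Rebate: $304,050 is below the $304,300 cutoff, so the full $3,750 applies.
Total: $359 + $3,750 = $4,109.

$4,109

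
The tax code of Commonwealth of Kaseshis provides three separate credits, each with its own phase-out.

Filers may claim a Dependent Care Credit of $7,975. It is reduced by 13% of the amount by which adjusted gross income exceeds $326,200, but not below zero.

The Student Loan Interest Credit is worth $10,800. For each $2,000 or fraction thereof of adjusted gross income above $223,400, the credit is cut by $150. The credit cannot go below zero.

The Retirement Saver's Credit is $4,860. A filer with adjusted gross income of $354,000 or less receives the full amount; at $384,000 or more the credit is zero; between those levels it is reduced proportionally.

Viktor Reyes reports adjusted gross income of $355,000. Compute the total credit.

$9,829

Dependent Care Credit: 13% of the $28,800 excess over $326,200 is $3,744; credit = $7,975 − $3,744 = $4,231.
Student Loan Interest Credit: income exceeds $223,400 by $131,600, which is 66 full-or-partial $2,000 increments; reduction = 66 × $150 = $9,900, leaving $900.
Retirement Saver's Credit: $355,000 is $1,000 into a $30,000 phase-out range, leaving 29,000/30,000 of the credit: $4,860 × 29,000/30,000 = $4,698.
Total: $4,231 + $900 + $4,698 = $9,829.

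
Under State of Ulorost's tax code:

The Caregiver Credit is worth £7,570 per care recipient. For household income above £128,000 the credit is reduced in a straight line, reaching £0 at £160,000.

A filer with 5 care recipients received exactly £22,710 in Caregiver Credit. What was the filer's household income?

£140,800

Full credit = 5 × £7,570 = £37,850.
£22,710 is 22,710/37,850 of the full £37,850, so 15,140/37,850 of the £32,000 range has been used: income = £128,000 + £32,000 × 15,140/37,850 = £140,800.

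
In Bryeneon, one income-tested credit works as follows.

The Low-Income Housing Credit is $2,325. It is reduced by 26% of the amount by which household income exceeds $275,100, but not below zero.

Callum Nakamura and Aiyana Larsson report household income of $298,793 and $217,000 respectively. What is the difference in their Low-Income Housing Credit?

Callum ($298,793): Low-Income Housing Credit: 26% of the $23,693 excess over $275,100 is $6,160.18 ≥ base, so the credit is $0.
Aiyana ($217,000): Low-Income Housing Credit: $217,000 is at or below the $275,100 threshold, so the full $2,325 applies.
Difference: |$0 − $2,325| = $2,325.

$2,325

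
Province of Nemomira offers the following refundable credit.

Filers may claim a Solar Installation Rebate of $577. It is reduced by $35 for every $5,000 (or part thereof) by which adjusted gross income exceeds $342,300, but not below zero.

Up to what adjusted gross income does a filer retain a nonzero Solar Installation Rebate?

After 16 increments the reduction is 16 × $35 = $560, leaving $17; one more increment wipes it out. Increment 16 ends at excess 16 × $5,000 = $80,000, so the highest qualifying income is $342,300 + $80,000 = $422,300.

$422,300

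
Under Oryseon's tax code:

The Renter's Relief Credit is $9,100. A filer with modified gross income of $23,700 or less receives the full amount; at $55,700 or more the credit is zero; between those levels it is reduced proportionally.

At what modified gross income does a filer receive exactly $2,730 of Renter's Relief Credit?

$2,730 is 2,730/9,100 of the full $9,100, so 6,370/9,100 of the $32,000 range has been used: income = $23,700 + $32,000 × 6,370/9,100 = $46,100.

$46,100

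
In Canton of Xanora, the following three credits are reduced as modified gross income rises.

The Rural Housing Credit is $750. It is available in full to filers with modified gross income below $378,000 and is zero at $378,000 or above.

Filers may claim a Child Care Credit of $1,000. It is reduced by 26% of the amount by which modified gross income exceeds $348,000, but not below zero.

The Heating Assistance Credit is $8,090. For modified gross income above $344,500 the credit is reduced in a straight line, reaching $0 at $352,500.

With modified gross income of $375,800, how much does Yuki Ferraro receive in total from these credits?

$750

Rural Housing Credit: $375,800 is below the $378,000 cutoff, so the full $750 applies.
Child Care Credit: 26% of the $27,800 excess over $348,000 is $7,228 ≥ base, so the credit is $0.
Heating Assistance Credit: $375,800 is at or above $352,500, so the credit is $0.
Total: $750 + $0 + $0 = $750.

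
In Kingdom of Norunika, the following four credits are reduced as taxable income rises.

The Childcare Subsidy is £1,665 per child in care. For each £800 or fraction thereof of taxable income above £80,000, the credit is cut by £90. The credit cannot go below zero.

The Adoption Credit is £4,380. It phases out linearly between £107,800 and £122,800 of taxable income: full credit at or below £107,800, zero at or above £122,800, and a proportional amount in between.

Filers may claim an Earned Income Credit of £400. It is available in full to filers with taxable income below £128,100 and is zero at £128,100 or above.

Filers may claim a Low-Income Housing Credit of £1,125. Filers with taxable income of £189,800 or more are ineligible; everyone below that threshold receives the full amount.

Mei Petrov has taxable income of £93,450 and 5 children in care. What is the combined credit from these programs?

£12,700

Childcare Subsidy: base = 5 × £1,665 = £8,325. income exceeds £80,000 by £13,450, which is 17 full-or-partial £800 increments; reduction = 17 × £90 = £1,530, leaving £6,795.
Adoption Credit: £93,450 is at or below the £107,800 threshold, so the full £4,380 applies.
Earned Income Credit: £93,450 is below the £128,100 cutoff, so the full £400 applies.
Low-Income Housing Credit: £93,450 is below the £189,800 cutoff, so the full £1,125 applies.
Total: £6,795 + £4,380 + £400 + £1,125 = £12,700.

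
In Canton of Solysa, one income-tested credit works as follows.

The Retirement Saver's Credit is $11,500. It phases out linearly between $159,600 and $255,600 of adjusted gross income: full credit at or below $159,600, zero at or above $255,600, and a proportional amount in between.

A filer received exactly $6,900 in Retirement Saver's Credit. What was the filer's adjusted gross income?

$6,900 is 6,900/11,500 of the full $11,500, so 4,600/11,500 of the $96,000 range has been used: income = $159,600 + $96,000 × 4,600/11,500 = $198,000.

$198,000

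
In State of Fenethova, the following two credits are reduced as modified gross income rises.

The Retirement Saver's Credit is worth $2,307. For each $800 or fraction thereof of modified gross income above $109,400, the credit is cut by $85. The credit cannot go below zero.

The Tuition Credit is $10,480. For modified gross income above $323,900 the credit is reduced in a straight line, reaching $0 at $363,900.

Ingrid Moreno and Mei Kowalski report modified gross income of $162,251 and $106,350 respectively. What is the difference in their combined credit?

$2,307

Ingrid ($162,251): Retirement Saver's Credit: income exceeds $109,400 by $52,851 → 67 increments × $85 = $5,695 ≥ base, so the credit is $0. Tuition Credit: $162,251 is at or below the $323,900 threshold, so the full $10,480 applies. total $0 + $10,480 = $10,480
Mei ($106,350): Retirement Saver's Credit: $106,350 is at or below the $109,400 threshold, so the full $2,307 applies. Tuition Credit: $106,350 is at or below the $323,900 threshold, so the full $10,480 applies. total $2,307 + $10,480 = $12,787
Difference: |$10,480 − $12,787| = $2,307.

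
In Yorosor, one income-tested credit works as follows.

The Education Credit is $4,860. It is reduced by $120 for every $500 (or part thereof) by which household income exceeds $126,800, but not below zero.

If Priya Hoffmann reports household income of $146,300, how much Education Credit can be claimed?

$180

Education Credit: income exceeds $126,800 by $19,500, which is 39 full-or-partial $500 increments; reduction = 39 × $120 = $4,680, leaving $180.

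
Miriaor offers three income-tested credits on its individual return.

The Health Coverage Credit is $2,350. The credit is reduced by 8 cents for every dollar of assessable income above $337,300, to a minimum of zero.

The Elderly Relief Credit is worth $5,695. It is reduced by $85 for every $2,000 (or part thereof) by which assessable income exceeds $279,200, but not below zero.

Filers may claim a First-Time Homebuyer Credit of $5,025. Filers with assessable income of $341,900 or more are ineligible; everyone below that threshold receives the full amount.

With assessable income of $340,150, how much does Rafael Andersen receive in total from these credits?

$10,207

Health Coverage Credit: 8% of the $2,850 excess over $337,300 is $228; credit = $2,350 − $228 = $2,122.
Elderly Relief Credit: income exceeds $279,200 by $60,950, which is 31 full-or-partial $2,000 increments; reduction = 31 × $85 = $2,635, leaving $3,060.
First-Time Homebuyer Credit: $340,150 is below the $341,900 cutoff, so the full $5,025 applies.
Total: $2,122 + $3,060 + $5,025 = $10,207.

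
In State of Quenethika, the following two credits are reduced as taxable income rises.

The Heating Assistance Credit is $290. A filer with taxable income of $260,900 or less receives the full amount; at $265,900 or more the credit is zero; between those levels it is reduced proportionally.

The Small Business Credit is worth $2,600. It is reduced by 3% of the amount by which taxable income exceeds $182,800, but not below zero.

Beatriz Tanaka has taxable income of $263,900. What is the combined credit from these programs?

Heating Assistance Credit: $263,900 is $3,000 into a $5,000 phase-out range, leaving 2,000/5,000 of the credit: $290 × 2,000/5,000 = $116.
Small Business Credit: 3% of the $81,100 excess over $182,800 is $2,433; credit = $2,600 − $2,433 = $167.
Total: $116 + $167 = $283.

$283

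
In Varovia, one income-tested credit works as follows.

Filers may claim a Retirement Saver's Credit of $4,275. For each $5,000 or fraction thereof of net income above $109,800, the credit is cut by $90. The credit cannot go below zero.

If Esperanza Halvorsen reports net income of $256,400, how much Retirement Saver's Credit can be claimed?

$1,575

Retirement Saver's Credit: income exceeds $109,800 by $146,600, which is 30 full-or-partial $5,000 increments; reduction = 30 × $90 = $2,700, leaving $1,575.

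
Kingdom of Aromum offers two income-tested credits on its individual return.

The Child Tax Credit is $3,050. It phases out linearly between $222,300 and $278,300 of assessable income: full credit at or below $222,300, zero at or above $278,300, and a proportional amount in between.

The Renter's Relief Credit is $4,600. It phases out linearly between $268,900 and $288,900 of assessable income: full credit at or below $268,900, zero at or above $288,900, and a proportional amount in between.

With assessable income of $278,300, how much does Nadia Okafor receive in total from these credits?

Child Tax Credit: $278,300 is at or above $278,300, so the credit is $0.
Renter's Relief Credit: $278,300 is $9,400 into a $20,000 phase-out range, leaving 10,600/20,000 of the credit: $4,600 × 10,600/20,000 = $2,438.
Total: $0 + $2,438 = $2,438.

$2,438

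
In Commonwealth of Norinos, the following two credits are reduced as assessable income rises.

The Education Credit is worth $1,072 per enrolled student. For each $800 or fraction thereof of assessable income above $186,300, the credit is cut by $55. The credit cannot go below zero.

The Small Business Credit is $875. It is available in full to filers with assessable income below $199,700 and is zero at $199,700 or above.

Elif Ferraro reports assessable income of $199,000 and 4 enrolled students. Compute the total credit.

$4,283

Education Credit: base = 4 × $1,072 = $4,288. income exceeds $186,300 by $12,700, which is 16 full-or-partial $800 increments; reduction = 16 × $55 = $880, leaving $3,408.
Small Business Credit: $199,000 is below the $199,700 cutoff, so the full $875 applies.
Total: $3,408 + $875 = $4,283.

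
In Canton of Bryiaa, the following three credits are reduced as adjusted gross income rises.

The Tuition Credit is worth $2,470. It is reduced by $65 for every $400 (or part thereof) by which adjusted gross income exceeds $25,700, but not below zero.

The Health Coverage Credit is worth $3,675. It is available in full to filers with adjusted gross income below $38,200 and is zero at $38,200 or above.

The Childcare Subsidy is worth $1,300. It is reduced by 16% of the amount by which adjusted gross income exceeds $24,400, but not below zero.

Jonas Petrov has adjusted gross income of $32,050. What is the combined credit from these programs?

Tuition Credit: income exceeds $25,700 by $6,350, which is 16 full-or-partial $400 increments; reduction = 16 × $65 = $1,040, leaving $1,430.
Health Coverage Credit: $32,050 is below the $38,200 cutoff, so the full $3,675 applies.
Childcare Subsidy: 16% of the $7,650 excess over $24,400 is $1,224; credit = $1,300 − $1,224 = $76.
Total: $1,430 + $3,675 + $76 = $5,181.

$5,181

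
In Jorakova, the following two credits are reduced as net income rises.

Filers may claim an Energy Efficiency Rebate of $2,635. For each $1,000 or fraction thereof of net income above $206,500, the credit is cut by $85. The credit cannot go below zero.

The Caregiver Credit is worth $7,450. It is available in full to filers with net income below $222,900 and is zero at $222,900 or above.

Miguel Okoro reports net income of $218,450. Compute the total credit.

Energy Efficiency Rebate: income exceeds $206,500 by $11,950, which is 12 full-or-partial $1,000 increments; reduction = 12 × $85 = $1,020, leaving $1,615.
Caregiver Credit: $218,450 is below the $222,900 cutoff, so the full $7,450 applies.
Total: $1,615 + $7,450 = $9,065.

$9,065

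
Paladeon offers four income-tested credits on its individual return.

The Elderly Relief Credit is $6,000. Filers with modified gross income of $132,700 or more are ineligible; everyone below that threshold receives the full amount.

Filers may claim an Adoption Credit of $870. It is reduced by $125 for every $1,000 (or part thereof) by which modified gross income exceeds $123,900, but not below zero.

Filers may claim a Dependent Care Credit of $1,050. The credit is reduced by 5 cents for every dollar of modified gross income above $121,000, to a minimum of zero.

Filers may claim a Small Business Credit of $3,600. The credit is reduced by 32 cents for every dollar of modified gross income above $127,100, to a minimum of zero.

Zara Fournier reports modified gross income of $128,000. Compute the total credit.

$10,257

Elderly Relief Credit: $128,000 is below the $132,700 cutoff, so the full $6,000 applies.
Adoption Credit: income exceeds $123,900 by $4,100, which is 5 full-or-partial $1,000 increments; reduction = 5 × $125 = $625, leaving $245.
Dependent Care Credit: 5% of the $7,000 excess over $121,000 is $350; credit = $1,050 − $350 = $700.
Small Business Credit: 32% of the $900 excess over $127,100 is $288; credit = $3,600 − $288 = $3,312.
Total: $6,000 + $245 + $700 + $3,312 = $10,257.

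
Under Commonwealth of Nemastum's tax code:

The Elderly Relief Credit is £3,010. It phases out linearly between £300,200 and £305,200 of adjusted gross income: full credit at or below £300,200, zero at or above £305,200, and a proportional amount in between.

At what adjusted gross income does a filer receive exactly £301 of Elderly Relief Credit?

£301 is 301/3,010 of the full £3,010, so 2,709/3,010 of the £5,000 range has been used: income = £300,200 + £5,000 × 2,709/3,010 = £304,700.

£304,700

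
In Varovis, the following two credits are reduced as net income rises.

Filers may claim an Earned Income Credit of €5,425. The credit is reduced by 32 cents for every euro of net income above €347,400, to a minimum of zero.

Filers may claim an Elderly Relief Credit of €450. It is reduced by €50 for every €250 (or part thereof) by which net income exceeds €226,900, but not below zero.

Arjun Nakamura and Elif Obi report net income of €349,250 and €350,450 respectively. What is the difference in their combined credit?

Arjun (€349,250): Earned Income Credit: 32% of the €1,850 excess over €347,400 is €592; credit = €5,425 − €592 = €4,833. Elderly Relief Credit: income exceeds €226,900 by €122,350 → 490 increments × €50 = €24,500 ≥ base, so the credit is €0. total €4,833 + €0 = €4,833
Elif (€350,450): Earned Income Credit: 32% of the €3,050 excess over €347,400 is €976; credit = €5,425 − €976 = €4,449. Elderly Relief Credit: income exceeds €226,900 by €123,550 → 495 increments × €50 = €24,750 ≥ base, so the credit is €0. total €4,449 + €0 = €4,449
Difference: |€4,833 − €4,449| = €384.

€384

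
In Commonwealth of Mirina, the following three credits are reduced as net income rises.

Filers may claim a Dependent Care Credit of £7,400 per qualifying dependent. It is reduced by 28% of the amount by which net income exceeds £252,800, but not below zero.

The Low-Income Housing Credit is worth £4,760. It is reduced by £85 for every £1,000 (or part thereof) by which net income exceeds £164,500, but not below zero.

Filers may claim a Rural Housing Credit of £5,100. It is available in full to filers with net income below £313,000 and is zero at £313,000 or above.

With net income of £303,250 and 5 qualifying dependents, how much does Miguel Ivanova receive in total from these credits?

Dependent Care Credit: base = 5 × £7,400 = £37,000. 28% of the £50,450 excess over £252,800 is £14,126; credit = £37,000 − £14,126 = £22,874.
Low-Income Housing Credit: income exceeds £164,500 by £138,750 → 139 increments × £85 = £11,815 ≥ base, so the credit is £0.
Rural Housing Credit: £303,250 is below the £313,000 cutoff, so the full £5,100 applies.
Total: £22,874 + £0 + £5,100 = £27,974.

£27,974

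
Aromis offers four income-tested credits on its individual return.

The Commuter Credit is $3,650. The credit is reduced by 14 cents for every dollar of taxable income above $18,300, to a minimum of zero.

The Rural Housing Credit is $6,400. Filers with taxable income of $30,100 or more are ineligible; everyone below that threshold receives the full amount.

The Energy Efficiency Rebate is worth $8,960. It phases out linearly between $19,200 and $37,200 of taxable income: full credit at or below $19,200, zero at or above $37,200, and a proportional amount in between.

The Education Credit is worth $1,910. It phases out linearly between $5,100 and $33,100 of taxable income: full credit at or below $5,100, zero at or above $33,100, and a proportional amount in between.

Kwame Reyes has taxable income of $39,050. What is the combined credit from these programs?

$745

Commuter Credit: 14% of the $20,750 excess over $18,300 is $2,905; credit = $3,650 − $2,905 = $745.
Rural Housing Credit: $39,050 meets or exceeds the $30,100 cutoff, so the credit is $0.
Energy Efficiency Rebate: $39,050 is at or above $37,200, so the credit is $0.
Education Credit: $39,050 is at or above $33,100, so the credit is $0.
Total: $745 + $0 + $0 + $0 = $745.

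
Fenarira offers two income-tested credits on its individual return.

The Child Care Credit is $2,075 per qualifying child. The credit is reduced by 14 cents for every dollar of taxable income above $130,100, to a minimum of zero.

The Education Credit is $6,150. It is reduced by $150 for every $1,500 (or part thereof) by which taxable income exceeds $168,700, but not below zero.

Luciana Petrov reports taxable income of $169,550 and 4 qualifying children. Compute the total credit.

$8,777

Child Care Credit: base = 4 × $2,075 = $8,300. 14% of the $39,450 excess over $130,100 is $5,523; credit = $8,300 − $5,523 = $2,777.
Education Credit: income exceeds $168,700 by $850, which is 1 full-or-partial $1,500 increment; reduction = 1 × $150 = $150, leaving $6,000.
Total: $2,777 + $6,000 = $8,777.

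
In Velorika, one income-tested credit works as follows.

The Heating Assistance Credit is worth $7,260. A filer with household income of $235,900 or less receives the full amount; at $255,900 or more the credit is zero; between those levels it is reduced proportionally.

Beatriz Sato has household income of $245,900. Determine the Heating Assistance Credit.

$3,630

Heating Assistance Credit: $245,900 is $10,000 into a $20,000 phase-out range, leaving 10,000/20,000 of the credit: $7,260 × 10,000/20,000 = $3,630.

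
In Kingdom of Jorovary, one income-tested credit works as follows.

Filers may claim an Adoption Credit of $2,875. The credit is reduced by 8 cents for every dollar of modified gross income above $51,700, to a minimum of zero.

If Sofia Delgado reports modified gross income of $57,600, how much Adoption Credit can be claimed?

$2,403

Adoption Credit: 8% of the $5,900 excess over $51,700 is $472; credit = $2,875 − $472 = $2,403.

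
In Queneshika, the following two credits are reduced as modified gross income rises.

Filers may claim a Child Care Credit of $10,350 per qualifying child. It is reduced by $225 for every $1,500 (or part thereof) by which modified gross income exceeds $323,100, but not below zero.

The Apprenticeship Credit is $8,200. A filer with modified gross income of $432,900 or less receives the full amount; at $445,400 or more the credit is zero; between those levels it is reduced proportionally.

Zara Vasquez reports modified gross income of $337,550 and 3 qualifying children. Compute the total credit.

$37,000

Child Care Credit: base = 3 × $10,350 = $31,050. income exceeds $323,100 by $14,450, which is 10 full-or-partial $1,500 increments; reduction = 10 × $225 = $2,250, leaving $28,800.
Apprenticeship Credit: $337,550 is at or below the $432,900 threshold, so the full $8,200 applies.
Total: $28,800 + $8,200 = $37,000.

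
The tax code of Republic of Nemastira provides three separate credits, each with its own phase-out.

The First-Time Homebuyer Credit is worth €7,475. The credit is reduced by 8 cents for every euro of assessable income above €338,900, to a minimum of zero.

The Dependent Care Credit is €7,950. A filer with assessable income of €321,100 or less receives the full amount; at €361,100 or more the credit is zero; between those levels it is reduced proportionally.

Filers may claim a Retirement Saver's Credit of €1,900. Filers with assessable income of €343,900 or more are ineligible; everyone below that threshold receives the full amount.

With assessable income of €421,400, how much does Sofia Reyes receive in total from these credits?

€875

First-Time Homebuyer Credit: 8% of the €82,500 excess over €338,900 is €6,600; credit = €7,475 − €6,600 = €875.
Dependent Care Credit: €421,400 is at or above €361,100, so the credit is €0.
Retirement Saver's Credit: €421,400 meets or exceeds the €343,900 cutoff, so the credit is €0.
Total: €875 + €0 + €0 = €875.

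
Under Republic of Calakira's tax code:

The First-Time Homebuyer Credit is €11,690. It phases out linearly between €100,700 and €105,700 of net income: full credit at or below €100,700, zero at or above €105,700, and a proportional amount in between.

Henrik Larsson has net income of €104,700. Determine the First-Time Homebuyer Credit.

First-Time Homebuyer Credit: €104,700 is €4,000 into a €5,000 phase-out range, leaving 1,000/5,000 of the credit: €11,690 × 1,000/5,000 = €2,338.

€2,338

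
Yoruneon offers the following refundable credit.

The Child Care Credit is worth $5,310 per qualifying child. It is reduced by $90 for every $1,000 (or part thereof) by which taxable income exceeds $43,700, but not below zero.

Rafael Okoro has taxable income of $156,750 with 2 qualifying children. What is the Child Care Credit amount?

Child Care Credit: base = 2 × $5,310 = $10,620. income exceeds $43,700 by $113,050, which is 114 full-or-partial $1,000 increments; reduction = 114 × $90 = $10,260, leaving $360.

$360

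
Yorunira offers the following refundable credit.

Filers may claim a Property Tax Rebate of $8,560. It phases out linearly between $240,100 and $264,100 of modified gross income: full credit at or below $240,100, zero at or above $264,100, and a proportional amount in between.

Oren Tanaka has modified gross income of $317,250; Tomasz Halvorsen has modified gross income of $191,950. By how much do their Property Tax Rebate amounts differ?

$8,560

Oren ($317,250): Property Tax Rebate: $317,250 is at or above $264,100, so the credit is $0.
Tomasz ($191,950): Property Tax Rebate: $191,950 is at or below the $240,100 threshold, so the full $8,560 applies.
Difference: |$0 − $8,560| = $8,560.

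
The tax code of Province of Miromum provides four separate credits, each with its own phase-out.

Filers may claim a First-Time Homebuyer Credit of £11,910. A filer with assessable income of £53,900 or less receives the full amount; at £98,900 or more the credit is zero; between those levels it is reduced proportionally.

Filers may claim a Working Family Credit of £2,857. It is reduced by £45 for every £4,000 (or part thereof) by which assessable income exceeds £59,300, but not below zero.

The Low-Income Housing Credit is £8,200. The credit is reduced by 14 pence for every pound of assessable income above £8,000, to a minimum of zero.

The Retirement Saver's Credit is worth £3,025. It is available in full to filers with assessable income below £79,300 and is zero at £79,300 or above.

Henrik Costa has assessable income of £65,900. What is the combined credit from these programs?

First-Time Homebuyer Credit: £65,900 is £12,000 into a £45,000 phase-out range, leaving 33,000/45,000 of the credit: £11,910 × 33,000/45,000 = £8,734.
Working Family Credit: income exceeds £59,300 by £6,600, which is 2 full-or-partial £4,000 increments; reduction = 2 × £45 = £90, leaving £2,767.
Low-Income Housing Credit: 14% of the £57,900 excess over £8,000 is £8,106; credit = £8,200 − £8,106 = £94.
Retirement Saver's Credit: £65,900 is below the £79,300 cutoff, so the full £3,025 applies.
Total: £8,734 + £2,767 + £94 + £3,025 = £14,620.

£14,620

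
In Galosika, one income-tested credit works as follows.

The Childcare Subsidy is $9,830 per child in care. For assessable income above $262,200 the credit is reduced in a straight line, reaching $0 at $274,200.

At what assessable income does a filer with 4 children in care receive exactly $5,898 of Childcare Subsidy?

$272,400

Full credit = 4 × $9,830 = $39,320.
$5,898 is 5,898/39,320 of the full $39,320, so 33,422/39,320 of the $12,000 range has been used: income = $262,200 + $12,000 × 33,422/39,320 = $272,400.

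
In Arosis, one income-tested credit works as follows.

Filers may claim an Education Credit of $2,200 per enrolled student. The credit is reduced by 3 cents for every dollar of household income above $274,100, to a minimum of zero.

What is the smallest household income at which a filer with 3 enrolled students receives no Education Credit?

Full credit = 3 × $2,200 = $6,600.
The credit falls by 3% of each dollar above $274,100, so it reaches zero when the excess is $6,600 / 3% = $220,000: income = $274,100 + $220,000 = $494,100.

$494,100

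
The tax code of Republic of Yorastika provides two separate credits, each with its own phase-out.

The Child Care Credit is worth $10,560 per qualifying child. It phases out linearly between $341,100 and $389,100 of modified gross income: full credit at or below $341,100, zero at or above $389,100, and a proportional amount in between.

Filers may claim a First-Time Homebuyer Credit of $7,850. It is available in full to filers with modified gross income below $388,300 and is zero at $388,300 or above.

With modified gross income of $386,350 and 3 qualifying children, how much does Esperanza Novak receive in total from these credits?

$9,665

Child Care Credit: base = 3 × $10,560 = $31,680. $386,350 is $45,250 into a $48,000 phase-out range, leaving 2,750/48,000 of the credit: $31,680 × 2,750/48,000 = $1,815.
First-Time Homebuyer Credit: $386,350 is below the $388,300 cutoff, so the full $7,850 applies.
Total: $1,815 + $7,850 = $9,665.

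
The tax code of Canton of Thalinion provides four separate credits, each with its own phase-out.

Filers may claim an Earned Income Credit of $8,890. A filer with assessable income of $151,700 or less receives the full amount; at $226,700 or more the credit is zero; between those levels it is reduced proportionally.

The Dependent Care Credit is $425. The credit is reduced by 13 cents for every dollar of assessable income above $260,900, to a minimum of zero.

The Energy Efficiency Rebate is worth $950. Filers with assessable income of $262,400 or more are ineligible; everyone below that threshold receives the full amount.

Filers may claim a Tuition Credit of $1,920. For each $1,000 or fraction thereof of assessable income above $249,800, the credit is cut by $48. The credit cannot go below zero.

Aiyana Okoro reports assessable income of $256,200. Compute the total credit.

$2,959

Earned Income Credit: $256,200 is at or above $226,700, so the credit is $0.
Dependent Care Credit: $256,200 is at or below the $260,900 threshold, so the full $425 applies.
Energy Efficiency Rebate: $256,200 is below the $262,400 cutoff, so the full $950 applies.
Tuition Credit: income exceeds $249,800 by $6,400, which is 7 full-or-partial $1,000 increments; reduction = 7 × $48 = $336, leaving $1,584.
Total: $0 + $425 + $950 + $1,584 = $2,959.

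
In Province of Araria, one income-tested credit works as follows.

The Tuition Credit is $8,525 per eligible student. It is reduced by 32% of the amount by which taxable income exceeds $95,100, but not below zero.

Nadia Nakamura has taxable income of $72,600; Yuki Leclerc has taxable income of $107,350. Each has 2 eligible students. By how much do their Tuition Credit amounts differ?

$3,920

Nadia ($72,600): Tuition Credit: base = 2 × $8,525 = $17,050. $72,600 is at or below the $95,100 threshold, so the full $17,050 applies.
Yuki ($107,350): Tuition Credit: base = 2 × $8,525 = $17,050. 32% of the $12,250 excess over $95,100 is $3,920; credit = $17,050 − $3,920 = $13,130.
Difference: |$17,050 − $13,130| = $3,920.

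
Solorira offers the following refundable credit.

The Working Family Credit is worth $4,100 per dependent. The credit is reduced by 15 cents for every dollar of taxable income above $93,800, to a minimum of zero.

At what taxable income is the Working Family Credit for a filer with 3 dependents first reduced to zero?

$175,800

Full credit = 3 × $4,100 = $12,300.
The credit falls by 15% of each dollar above $93,800, so it reaches zero when the excess is $12,300 / 15% = $82,000: income = $93,800 + $82,000 = $175,800.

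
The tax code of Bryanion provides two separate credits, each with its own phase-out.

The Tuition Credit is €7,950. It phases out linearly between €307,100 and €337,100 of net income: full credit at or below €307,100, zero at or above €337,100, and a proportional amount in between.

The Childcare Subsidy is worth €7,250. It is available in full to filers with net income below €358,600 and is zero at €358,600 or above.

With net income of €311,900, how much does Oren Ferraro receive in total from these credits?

€13,928

Tuition Credit: €311,900 is €4,800 into a €30,000 phase-out range, leaving 25,200/30,000 of the credit: €7,950 × 25,200/30,000 = €6,678.
Childcare Subsidy: €311,900 is below the €358,600 cutoff, so the full €7,250 applies.
Total: €6,678 + €7,250 = €13,928.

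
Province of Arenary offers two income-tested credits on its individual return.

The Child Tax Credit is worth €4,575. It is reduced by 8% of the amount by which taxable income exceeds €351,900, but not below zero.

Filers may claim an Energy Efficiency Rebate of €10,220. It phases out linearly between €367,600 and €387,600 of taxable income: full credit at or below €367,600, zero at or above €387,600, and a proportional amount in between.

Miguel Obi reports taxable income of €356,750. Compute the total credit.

€14,407

Child Tax Credit: 8% of the €4,850 excess over €351,900 is €388; credit = €4,575 − €388 = €4,187.
Energy Efficiency Rebate: €356,750 is at or below the €367,600 threshold, so the full €10,220 applies.
Total: €4,187 + €10,220 = €14,407.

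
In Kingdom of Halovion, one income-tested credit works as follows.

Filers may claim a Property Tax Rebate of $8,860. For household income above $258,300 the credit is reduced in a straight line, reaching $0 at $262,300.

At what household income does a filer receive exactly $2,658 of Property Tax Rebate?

$261,100

$2,658 is 2,658/8,860 of the full $8,860, so 6,202/8,860 of the $4,000 range has been used: income = $258,300 + $4,000 × 6,202/8,860 = $261,100.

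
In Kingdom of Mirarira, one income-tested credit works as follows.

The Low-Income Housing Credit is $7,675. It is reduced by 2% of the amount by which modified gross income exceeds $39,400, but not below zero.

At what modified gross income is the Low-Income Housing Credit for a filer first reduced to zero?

The credit falls by 2% of each dollar above $39,400, so it reaches zero when the excess is $7,675 / 2% = $383,750: income = $39,400 + $383,750 = $423,150.

$423,150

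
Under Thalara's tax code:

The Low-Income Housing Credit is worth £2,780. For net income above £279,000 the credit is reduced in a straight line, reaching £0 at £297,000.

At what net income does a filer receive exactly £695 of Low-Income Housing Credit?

£695 is 695/2,780 of the full £2,780, so 2,085/2,780 of the £18,000 range has been used: income = £279,000 + £18,000 × 2,085/2,780 = £292,500.

£292,500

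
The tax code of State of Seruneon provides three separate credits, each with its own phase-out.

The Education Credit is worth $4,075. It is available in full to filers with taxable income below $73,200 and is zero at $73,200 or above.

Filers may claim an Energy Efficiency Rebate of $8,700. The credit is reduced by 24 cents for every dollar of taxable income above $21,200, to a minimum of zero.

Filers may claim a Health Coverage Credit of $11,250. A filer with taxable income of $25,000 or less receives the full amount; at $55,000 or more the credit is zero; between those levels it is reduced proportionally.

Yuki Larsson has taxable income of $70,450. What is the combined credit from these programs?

$4,075

Education Credit: $70,450 is below the $73,200 cutoff, so the full $4,075 applies.
Energy Efficiency Rebate: 24% of the $49,250 excess over $21,200 is $11,820 ≥ base, so the credit is $0.
Health Coverage Credit: $70,450 is at or above $55,000, so the credit is $0.
Total: $4,075 + $0 + $0 = $4,075.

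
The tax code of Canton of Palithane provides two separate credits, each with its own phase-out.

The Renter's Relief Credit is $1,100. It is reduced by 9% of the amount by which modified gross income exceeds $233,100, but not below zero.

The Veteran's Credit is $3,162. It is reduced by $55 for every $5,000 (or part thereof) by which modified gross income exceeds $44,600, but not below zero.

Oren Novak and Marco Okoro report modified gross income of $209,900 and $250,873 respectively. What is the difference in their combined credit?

$1,540

Oren ($209,900): Renter's Relief Credit: $209,900 is at or below the $233,100 threshold, so the full $1,100 applies. Veteran's Credit: income exceeds $44,600 by $165,300, which is 34 full-or-partial $5,000 increments; reduction = 34 × $55 = $1,870, leaving $1,292. total $1,100 + $1,292 = $2,392
Marco ($250,873): Renter's Relief Credit: 9% of the $17,773 excess over $233,100 is $1,599.57 ≥ base, so the credit is $0. Veteran's Credit: income exceeds $44,600 by $206,273, which is 42 full-or-partial $5,000 increments; reduction = 42 × $55 = $2,310, leaving $852. total $0 + $852 = $852
Difference: |$2,392 − $852| = $1,540.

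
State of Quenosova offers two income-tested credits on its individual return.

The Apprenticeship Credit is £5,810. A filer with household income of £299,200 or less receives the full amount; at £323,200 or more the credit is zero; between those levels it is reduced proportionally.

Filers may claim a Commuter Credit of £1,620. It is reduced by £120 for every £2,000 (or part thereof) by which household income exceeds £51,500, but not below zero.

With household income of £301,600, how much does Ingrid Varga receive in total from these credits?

Apprenticeship Credit: £301,600 is £2,400 into a £24,000 phase-out range, leaving 21,600/24,000 of the credit: £5,810 × 21,600/24,000 = £5,229.
Commuter Credit: income exceeds £51,500 by £250,100 → 126 increments × £120 = £15,120 ≥ base, so the credit is £0.
Total: £5,229 + £0 = £5,229.

£5,229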